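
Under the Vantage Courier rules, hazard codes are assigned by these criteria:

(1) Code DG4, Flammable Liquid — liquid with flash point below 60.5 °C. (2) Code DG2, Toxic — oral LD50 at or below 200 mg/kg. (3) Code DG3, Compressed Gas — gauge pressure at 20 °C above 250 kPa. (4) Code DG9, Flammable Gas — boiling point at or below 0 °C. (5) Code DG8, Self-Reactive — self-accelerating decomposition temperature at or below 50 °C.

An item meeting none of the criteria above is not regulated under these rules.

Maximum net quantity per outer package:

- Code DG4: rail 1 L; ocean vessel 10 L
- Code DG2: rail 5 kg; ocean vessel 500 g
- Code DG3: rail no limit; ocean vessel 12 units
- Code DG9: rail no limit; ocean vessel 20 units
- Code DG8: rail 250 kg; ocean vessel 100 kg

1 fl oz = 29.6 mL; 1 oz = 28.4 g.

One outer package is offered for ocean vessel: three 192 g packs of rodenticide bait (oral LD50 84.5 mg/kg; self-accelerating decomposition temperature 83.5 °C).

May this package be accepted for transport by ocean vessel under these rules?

No

The rodenticide bait has oral LD50 84.5 mg/kg, which is ≤ 200 mg/kg, so it is Code DG2 (Toxic).
Code DG2 quantity: three 192 g packs = 576 g.
576 g exceeds the ocean vessel limit of 500 g for Code DG2.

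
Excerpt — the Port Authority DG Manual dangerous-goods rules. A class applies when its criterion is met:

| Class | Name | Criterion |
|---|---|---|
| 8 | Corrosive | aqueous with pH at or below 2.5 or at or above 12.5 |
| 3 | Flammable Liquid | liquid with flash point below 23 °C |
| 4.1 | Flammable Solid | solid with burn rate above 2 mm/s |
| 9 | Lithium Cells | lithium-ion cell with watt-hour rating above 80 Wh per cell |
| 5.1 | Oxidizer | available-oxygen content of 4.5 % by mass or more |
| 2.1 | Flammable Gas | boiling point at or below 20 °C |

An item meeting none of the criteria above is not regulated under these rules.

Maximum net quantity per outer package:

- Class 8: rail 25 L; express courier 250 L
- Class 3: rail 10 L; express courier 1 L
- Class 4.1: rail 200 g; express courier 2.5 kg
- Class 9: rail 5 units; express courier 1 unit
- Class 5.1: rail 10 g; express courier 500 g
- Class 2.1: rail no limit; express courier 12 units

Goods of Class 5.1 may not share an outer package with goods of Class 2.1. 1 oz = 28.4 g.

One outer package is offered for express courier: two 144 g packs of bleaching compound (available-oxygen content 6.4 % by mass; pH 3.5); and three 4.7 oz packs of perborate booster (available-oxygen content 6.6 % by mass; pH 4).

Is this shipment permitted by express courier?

Available-oxygen content 6.4 % by mass meets the Class 5.1 criterion (Oxidizer), so the bleaching compound is Class 5.1.
Perborate booster: available-oxygen content 6.6 % by mass ≥ 4.5 % by mass → Class 5.1 (Oxidizer).
Class 5.1 net quantity: (two 144 g packs = 288 g) + (three 4.7 oz packs = 400.44 g) = 688.44 g.
688.44 g exceeds the express courier limit of 500 g for Class 5.1.

No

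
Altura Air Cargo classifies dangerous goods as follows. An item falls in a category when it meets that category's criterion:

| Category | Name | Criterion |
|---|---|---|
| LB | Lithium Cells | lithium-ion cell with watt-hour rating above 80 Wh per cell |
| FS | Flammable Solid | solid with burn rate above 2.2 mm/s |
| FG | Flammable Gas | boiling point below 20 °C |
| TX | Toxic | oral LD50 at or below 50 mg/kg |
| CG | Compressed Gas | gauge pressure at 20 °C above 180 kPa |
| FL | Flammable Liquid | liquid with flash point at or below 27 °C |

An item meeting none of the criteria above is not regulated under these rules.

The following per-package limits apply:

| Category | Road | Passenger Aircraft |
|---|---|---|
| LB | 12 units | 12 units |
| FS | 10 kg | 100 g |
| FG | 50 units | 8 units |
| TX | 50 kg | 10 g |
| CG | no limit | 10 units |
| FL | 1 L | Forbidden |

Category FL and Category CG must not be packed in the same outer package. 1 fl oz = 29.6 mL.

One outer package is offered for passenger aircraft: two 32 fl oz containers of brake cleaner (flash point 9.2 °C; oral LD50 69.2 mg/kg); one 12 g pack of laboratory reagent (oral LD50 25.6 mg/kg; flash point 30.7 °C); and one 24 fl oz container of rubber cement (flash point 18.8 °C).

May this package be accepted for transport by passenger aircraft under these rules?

No

With flash point 9.2 °C (≤ 27 °C), the brake cleaner falls in Category FL.
The laboratory reagent has oral LD50 25.6 mg/kg, which is ≤ 50 mg/kg, so it is Category TX (Toxic).
Rubber cement: flash point 18.8 °C ≤ 27 °C → Category FL (Flammable Liquid).
Category FL net quantity: (two 32 fl oz containers = 1894.4 mL) + (one 24 fl oz container = 710.4 mL) = 2604.8 mL.
Category FL is Forbidden by passenger aircraft.
Category TX quantity: 12 g.
12 g > 10 g (passenger aircraft limit, Category TX) — over the limit.
The segregation rule (Category FL with Category CG) does not apply to Category FL with Category TX.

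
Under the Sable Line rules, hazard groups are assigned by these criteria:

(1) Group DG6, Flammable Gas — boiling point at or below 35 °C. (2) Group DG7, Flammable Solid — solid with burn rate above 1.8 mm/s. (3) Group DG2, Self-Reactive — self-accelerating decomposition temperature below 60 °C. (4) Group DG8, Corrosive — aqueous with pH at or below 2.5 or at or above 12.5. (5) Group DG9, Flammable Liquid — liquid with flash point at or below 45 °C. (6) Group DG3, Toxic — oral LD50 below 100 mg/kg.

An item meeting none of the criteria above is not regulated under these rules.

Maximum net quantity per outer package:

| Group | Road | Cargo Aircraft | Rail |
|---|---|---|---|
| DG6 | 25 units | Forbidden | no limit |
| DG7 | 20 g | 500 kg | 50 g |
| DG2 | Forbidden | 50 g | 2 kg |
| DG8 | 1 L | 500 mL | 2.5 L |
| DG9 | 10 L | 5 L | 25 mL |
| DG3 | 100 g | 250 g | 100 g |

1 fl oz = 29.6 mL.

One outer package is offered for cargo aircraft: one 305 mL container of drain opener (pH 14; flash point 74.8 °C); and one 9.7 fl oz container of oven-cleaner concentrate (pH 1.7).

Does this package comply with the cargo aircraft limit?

With pH 14 (≥ 12.5), the drain opener falls in Group DG8.
pH 1.7 meets the Group DG8 criterion (Corrosive), so the oven-cleaner concentrate is Group DG8.
Total Group DG8: 305 mL + (one 9.7 fl oz container = 287.12 mL) = 592.12 mL.
That exceeds the Group DG8 cargo aircraft limit of 500 mL.

No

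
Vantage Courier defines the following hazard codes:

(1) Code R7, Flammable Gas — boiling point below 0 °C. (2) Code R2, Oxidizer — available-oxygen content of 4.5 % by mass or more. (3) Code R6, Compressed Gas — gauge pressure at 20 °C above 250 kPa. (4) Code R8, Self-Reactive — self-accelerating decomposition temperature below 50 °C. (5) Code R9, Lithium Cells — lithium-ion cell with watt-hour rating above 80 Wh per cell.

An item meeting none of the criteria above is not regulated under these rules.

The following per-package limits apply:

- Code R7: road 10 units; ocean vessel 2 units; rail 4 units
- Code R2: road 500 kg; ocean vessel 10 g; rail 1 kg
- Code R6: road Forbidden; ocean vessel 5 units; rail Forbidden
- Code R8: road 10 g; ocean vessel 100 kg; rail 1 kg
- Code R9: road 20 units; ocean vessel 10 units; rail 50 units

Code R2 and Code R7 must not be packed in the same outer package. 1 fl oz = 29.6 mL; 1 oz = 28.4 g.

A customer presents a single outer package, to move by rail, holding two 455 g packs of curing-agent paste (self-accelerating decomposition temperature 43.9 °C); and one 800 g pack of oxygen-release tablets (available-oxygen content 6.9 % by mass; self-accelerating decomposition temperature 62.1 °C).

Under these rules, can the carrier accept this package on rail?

Yes

Self-accelerating decomposition temperature 43.9 °C meets the Code R8 criterion (Self-Reactive), so the curing-agent paste is Code R8.
With available-oxygen content 6.9 % by mass (≥ 4.5 % by mass), the oxygen-release tablets fall in Code R2.
Code R2 quantity: 800 g.
800 g is within the rail limit of 1 kg for Code R2.
Code R8 quantity: two 455 g packs = 910 g.
910 g ≤ 1 kg (rail limit, Code R8) — within limit.
The segregation rule (Code R2 with Code R7) does not apply to Code R2 with Code R8.
Every hazard code is within its rail limit and no segregation rule is violated.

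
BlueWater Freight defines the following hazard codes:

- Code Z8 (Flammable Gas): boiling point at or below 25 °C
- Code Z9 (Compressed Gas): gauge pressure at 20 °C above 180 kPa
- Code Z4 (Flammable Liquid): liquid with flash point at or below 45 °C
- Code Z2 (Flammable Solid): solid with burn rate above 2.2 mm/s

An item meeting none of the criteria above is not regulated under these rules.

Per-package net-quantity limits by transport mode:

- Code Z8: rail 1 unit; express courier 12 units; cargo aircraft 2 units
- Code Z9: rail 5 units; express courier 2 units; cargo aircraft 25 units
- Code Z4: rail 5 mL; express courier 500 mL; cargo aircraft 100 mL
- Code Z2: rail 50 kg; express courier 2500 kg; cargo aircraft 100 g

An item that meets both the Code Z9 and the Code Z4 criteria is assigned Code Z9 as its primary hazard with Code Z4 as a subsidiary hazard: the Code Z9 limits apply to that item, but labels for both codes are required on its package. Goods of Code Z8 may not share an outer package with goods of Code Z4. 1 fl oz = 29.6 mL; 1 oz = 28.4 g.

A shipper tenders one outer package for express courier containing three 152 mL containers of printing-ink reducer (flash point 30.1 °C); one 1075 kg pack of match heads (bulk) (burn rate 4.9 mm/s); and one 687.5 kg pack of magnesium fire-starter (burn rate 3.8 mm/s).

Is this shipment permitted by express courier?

Yes

The printing-ink reducer has flash point 30.1 °C, which is ≤ 45 °C, so it is Code Z4 (Flammable Liquid).
Burn rate 4.9 mm/s meets the Code Z2 criterion (Flammable Solid), so the match heads (bulk) are Code Z2.
The magnesium fire-starter has burn rate 3.8 mm/s, which is > 2.2 mm/s, so it is Code Z2 (Flammable Solid).
Code Z2 net quantity: 1075 kg + 687.5 kg = 1762.5 kg.
1762.5 kg ≤ 2500 kg (express courier limit, Code Z2) — within limit.
Code Z4 quantity: three 152 mL containers = 456 mL.
456 mL ≤ 500 mL (express courier limit, Code Z4) — within limit.
The segregation rule (Code Z8 with Code Z4) does not apply to Code Z2 with Code Z4.
Every hazard code is within its express courier limit and no segregation rule is violated.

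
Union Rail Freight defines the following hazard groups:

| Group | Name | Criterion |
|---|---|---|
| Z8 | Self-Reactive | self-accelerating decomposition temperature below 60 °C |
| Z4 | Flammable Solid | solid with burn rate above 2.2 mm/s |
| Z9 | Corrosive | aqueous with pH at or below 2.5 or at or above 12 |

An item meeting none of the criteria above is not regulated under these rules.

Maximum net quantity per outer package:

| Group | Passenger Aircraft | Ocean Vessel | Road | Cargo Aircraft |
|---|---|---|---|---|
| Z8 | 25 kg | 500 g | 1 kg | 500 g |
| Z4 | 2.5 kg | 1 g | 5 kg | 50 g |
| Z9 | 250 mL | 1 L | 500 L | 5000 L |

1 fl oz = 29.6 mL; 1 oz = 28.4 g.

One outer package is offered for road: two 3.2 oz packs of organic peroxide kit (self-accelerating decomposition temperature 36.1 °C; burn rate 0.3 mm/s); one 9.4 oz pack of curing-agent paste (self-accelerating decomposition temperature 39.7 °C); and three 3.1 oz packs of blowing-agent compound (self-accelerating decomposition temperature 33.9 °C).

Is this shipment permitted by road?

Yes

The organic peroxide kit has self-accelerating decomposition temperature 36.1 °C, which is < 60 °C, so it is Group Z8 (Self-Reactive).
Curing-agent paste: self-accelerating decomposition temperature 39.7 °C < 60 °C → Group Z8 (Self-Reactive).
Blowing-agent compound: self-accelerating decomposition temperature 33.9 °C < 60 °C → Group Z8 (Self-Reactive).
Total Group Z8: (two 3.2 oz packs = 181.76 g) + (one 9.4 oz pack = 266.96 g) + (three 3.1 oz packs = 264.12 g) = 712.84 g.
712.84 g is within the road limit of 1 kg for Group Z8.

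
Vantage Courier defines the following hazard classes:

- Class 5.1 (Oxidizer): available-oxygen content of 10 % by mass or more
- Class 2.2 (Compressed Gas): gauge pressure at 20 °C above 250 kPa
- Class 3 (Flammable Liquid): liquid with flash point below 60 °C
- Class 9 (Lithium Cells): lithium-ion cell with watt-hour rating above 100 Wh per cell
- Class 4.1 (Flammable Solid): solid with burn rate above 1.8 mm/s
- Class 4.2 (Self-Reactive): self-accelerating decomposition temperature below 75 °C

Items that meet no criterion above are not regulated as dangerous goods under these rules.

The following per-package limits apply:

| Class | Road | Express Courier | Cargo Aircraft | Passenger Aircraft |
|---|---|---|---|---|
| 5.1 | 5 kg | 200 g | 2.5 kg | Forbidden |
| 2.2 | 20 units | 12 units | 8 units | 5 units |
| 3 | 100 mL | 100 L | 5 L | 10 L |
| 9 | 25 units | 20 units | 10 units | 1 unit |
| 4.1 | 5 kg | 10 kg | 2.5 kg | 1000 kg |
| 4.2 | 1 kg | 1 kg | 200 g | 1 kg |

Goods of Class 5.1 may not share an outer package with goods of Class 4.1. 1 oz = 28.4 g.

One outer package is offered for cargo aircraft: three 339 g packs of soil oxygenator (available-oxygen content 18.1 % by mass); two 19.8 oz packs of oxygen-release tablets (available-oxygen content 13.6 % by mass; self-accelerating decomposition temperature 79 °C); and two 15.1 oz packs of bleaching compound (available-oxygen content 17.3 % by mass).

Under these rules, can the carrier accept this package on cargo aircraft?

The soil oxygenator has available-oxygen content 18.1 % by mass, which is ≥ 10 % by mass, so it is Class 5.1 (Oxidizer).
Available-oxygen content 13.6 % by mass meets the Class 5.1 criterion (Oxidizer), so the oxygen-release tablets are Class 5.1.
Bleaching compound: available-oxygen content 17.3 % by mass ≥ 10 % by mass → Class 5.1 (Oxidizer).
Total Class 5.1: (three 339 g packs = 1.017 kg) + (two 19.8 oz packs = 1124.64 g) + (two 15.1 oz packs = 857.68 g) = 2999.32 g.
2999.32 g exceeds the cargo aircraft limit of 2.5 kg for Class 5.1.

No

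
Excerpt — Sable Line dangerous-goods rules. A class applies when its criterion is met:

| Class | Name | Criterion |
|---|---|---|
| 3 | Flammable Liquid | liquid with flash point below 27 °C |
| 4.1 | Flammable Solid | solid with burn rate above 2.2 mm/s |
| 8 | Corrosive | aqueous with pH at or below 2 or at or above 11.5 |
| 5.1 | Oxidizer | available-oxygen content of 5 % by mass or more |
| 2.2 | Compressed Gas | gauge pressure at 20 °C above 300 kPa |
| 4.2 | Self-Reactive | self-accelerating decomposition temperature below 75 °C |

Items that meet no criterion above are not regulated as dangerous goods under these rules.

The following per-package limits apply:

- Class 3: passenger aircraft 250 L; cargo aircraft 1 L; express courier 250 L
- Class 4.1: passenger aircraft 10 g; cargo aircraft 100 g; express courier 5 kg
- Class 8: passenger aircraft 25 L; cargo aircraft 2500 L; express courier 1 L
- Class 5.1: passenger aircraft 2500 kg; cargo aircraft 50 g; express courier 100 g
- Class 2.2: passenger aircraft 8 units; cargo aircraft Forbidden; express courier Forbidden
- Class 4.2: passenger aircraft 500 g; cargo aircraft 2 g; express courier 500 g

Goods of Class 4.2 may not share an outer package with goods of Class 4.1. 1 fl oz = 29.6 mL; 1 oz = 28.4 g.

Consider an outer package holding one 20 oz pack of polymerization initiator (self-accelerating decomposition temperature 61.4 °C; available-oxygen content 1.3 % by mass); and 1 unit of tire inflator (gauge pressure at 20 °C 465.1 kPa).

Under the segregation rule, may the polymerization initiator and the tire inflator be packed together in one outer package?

Yes

The polymerization initiator has self-accelerating decomposition temperature 61.4 °C, which is < 75 °C, so it is Class 4.2 (Self-Reactive).
With gauge pressure at 20 °C 465.1 kPa (> 300 kPa), the tire inflator falls in Class 2.2.
No segregation rule bars Class 4.2 with Class 2.2.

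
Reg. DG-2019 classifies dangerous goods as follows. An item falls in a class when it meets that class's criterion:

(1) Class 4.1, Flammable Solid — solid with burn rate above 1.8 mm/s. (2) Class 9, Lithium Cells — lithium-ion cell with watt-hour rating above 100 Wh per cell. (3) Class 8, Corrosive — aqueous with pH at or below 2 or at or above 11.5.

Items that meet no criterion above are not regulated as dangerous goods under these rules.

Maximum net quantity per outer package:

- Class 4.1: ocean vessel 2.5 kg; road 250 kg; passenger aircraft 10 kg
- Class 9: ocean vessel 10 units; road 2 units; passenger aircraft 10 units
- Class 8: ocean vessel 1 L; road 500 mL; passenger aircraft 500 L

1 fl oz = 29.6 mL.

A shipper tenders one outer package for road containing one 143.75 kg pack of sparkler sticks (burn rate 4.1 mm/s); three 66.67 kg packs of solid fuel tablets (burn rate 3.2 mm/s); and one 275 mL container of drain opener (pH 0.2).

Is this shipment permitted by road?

Sparkler sticks: burn rate 4.1 mm/s > 1.8 mm/s → Class 4.1 (Flammable Solid).
Burn rate 3.2 mm/s meets the Class 4.1 criterion (Flammable Solid), so the solid fuel tablets are Class 4.1.
With pH 0.2 (≤ 2), the drain opener falls in Class 8.
Total Class 4.1: 143.75 kg + (three 66.67 kg packs = 200.01 kg) = 343.76 kg.
That exceeds the Class 4.1 road limit of 250 kg.
Class 8 quantity: 275 mL.
275 mL ≤ 500 mL (road limit, Class 8) — within limit.

No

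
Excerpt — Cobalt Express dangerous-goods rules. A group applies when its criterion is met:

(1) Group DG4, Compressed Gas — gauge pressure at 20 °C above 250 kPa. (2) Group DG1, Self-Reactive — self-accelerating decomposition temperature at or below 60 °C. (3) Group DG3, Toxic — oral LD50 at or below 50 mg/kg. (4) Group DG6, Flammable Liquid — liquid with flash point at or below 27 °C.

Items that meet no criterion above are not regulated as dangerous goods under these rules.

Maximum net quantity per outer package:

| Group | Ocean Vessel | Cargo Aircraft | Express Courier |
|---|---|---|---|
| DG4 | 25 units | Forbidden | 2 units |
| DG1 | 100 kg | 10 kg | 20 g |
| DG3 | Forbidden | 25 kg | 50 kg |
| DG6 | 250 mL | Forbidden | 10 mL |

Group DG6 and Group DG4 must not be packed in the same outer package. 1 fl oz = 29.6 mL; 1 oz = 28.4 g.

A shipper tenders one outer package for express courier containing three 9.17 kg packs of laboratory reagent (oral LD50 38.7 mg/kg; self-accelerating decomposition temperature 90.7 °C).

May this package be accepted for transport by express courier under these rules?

Oral LD50 38.7 mg/kg meets the Group DG3 criterion (Toxic), so the laboratory reagent is Group DG3.
Group DG3 quantity: three 9.17 kg packs = 27.51 kg.
27.51 kg is within the express courier limit of 50 kg for Group DG3.

Yes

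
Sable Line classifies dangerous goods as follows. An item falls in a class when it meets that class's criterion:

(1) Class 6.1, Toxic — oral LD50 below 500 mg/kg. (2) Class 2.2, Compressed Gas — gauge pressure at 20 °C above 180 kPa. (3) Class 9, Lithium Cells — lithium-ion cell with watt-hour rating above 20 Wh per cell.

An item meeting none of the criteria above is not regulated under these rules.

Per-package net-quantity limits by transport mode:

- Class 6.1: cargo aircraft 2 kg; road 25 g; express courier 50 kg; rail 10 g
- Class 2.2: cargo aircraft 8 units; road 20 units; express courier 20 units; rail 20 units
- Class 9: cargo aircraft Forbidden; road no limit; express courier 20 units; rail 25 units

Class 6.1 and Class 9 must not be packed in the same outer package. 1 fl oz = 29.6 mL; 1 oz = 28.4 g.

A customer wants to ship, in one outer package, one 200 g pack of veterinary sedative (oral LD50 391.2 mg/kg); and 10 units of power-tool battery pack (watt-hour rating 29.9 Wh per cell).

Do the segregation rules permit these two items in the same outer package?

Oral LD50 391.2 mg/kg meets the Class 6.1 criterion (Toxic), so the veterinary sedative is Class 6.1.
With watt-hour rating 29.9 Wh per cell (> 20 Wh per cell), the power-tool battery pack falls in Class 9.
Class 6.1 and Class 9 may not share an outer package.

No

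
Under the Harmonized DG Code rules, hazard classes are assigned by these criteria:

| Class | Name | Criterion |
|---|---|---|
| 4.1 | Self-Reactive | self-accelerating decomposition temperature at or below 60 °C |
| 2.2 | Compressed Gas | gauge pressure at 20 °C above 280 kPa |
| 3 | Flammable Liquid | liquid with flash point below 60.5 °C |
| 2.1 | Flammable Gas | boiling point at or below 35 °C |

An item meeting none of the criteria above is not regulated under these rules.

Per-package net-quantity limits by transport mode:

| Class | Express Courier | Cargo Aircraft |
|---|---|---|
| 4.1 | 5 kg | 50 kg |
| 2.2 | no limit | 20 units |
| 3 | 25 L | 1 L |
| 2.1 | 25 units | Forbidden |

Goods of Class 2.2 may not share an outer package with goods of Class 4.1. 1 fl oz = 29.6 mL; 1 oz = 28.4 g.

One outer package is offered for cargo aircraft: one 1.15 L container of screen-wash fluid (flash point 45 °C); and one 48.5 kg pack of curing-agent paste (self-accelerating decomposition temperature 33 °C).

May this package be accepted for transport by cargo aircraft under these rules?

No

The screen-wash fluid has flash point 45 °C, which is < 60.5 °C, so it is Class 3 (Flammable Liquid).
Self-accelerating decomposition temperature 33 °C meets the Class 4.1 criterion (Self-Reactive), so the curing-agent paste is Class 4.1.
Class 4.1 quantity: 48.5 kg.
48.5 kg is within the cargo aircraft limit of 50 kg for Class 4.1.
Class 3 quantity: 1.15 L.
That exceeds the Class 3 cargo aircraft limit of 1 L.
The segregation rule (Class 2.2 with Class 4.1) does not apply to Class 4.1 with Class 3.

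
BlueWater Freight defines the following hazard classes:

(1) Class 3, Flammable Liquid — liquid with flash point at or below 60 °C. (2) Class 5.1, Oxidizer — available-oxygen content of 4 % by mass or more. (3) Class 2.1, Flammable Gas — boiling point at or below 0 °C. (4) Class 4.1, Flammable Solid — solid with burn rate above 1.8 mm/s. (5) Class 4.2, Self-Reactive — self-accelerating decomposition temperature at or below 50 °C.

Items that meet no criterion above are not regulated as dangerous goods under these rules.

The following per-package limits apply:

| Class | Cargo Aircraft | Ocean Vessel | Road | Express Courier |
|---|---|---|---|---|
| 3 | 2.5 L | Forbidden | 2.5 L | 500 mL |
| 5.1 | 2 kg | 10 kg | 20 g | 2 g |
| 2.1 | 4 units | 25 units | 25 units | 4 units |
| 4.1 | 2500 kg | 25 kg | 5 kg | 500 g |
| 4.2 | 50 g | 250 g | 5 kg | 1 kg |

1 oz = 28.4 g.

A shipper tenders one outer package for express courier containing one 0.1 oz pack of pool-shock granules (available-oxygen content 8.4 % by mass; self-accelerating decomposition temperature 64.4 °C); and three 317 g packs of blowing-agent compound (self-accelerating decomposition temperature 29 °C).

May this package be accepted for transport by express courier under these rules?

No

The pool-shock granules have available-oxygen content 8.4 % by mass, which is ≥ 4 % by mass, so they are Class 5.1 (Oxidizer).
Self-accelerating decomposition temperature 29 °C meets the Class 4.2 criterion (Self-Reactive), so the blowing-agent compound is Class 4.2.
Class 5.1 quantity: one 0.1 oz pack = 2.84 g.
That exceeds the Class 5.1 express courier limit of 2 g.
Class 4.2 quantity: three 317 g packs = 951 g.
951 g is within the express courier limit of 1 kg for Class 4.2.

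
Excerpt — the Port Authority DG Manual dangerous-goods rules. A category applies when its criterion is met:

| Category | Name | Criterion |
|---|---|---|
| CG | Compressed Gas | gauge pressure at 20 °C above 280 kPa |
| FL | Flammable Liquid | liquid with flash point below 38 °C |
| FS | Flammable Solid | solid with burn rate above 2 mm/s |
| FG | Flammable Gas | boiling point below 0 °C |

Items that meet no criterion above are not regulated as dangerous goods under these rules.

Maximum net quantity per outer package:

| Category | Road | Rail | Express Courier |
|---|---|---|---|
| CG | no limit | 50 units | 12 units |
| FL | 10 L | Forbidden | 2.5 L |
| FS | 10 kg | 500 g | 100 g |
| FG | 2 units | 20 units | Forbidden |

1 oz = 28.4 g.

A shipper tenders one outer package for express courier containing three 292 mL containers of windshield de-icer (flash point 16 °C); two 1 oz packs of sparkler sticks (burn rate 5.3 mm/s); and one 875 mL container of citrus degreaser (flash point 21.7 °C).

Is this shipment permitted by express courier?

Yes

With flash point 16 °C (< 38 °C), the windshield de-icer falls in Category FL.
Burn rate 5.3 mm/s meets the Category FS criterion (Flammable Solid), so the sparkler sticks are Category FS.
Flash point 21.7 °C meets the Category FL criterion (Flammable Liquid), so the citrus degreaser is Category FL.
Total Category FL: (three 292 mL containers = 876 mL) + 875 mL = 1.751 L.
That is within the Category FL express courier limit of 2.5 L.
Category FS quantity: two 1 oz packs = 56.8 g.
56.8 g is within the express courier limit of 100 g for Category FS.
Every hazard category is within its express courier limit and no segregation rule is violated.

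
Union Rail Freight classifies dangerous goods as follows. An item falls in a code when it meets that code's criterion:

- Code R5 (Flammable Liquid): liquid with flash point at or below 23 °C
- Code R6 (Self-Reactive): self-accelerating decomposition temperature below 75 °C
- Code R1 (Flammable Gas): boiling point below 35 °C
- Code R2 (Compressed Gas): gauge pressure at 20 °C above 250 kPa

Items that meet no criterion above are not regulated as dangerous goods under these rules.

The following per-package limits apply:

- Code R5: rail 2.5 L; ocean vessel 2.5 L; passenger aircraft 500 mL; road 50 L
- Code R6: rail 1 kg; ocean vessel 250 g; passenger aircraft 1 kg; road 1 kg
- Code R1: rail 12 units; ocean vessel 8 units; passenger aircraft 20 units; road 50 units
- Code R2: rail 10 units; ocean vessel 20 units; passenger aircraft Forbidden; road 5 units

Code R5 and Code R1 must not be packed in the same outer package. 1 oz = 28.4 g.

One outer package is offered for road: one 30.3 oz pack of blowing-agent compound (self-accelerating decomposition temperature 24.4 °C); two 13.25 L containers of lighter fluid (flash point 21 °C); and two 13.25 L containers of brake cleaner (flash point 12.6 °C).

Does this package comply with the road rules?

With self-accelerating decomposition temperature 24.4 °C (< 75 °C), the blowing-agent compound falls in Code R6.
Lighter fluid: flash point 21 °C ≤ 23 °C → Code R5 (Flammable Liquid).
The brake cleaner has flash point 12.6 °C, which is ≤ 23 °C, so it is Code R5 (Flammable Liquid).
Code R5 net quantity: (two 13.25 L containers = 26.5 L) + (two 13.25 L containers = 26.5 L) = 53 L.
53 L > 50 L (road limit, Code R5) — over the limit.
Code R6 quantity: one 30.3 oz pack = 860.52 g.
860.52 g is within the road limit of 1 kg for Code R6.
The segregation rule (Code R5 with Code R1) does not apply to Code R5 with Code R6.

No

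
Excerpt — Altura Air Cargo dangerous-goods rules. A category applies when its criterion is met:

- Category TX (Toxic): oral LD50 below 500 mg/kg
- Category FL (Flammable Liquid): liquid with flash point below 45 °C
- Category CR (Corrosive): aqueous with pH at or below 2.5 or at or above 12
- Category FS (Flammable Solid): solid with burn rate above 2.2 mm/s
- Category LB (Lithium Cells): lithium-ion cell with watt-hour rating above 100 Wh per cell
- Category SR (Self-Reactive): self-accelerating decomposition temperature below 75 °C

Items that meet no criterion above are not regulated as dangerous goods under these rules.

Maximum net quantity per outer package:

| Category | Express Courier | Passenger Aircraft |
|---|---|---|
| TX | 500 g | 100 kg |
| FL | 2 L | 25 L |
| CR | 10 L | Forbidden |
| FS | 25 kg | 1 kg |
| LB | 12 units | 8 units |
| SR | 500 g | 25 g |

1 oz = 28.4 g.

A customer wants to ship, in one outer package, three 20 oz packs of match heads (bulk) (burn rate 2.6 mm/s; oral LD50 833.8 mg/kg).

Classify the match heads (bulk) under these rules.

The match heads (bulk) have burn rate 2.6 mm/s, which is > 2.2 mm/s, so they are Category FS (Flammable Solid).

Category FS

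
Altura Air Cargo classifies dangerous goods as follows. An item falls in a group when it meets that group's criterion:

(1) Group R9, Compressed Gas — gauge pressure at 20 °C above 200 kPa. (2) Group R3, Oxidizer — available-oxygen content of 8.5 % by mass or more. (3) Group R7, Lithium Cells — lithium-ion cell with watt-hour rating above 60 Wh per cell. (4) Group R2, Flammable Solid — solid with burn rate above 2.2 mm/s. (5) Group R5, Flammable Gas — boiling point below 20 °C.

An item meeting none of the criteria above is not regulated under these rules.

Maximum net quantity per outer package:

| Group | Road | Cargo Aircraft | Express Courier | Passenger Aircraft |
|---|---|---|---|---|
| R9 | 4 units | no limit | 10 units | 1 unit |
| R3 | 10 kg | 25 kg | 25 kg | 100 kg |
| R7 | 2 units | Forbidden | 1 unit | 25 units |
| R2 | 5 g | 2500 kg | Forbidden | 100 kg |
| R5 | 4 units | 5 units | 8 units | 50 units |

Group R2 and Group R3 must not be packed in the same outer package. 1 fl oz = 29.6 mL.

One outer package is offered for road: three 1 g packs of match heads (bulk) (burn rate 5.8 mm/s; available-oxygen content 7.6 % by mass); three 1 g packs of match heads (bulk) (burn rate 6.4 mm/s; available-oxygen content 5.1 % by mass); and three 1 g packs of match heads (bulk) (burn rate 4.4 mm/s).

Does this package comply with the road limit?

Match heads (bulk): burn rate 5.8 mm/s > 2.2 mm/s → Group R2 (Flammable Solid).
Match heads (bulk): burn rate 6.4 mm/s > 2.2 mm/s → Group R2 (Flammable Solid).
The match heads (bulk) have burn rate 4.4 mm/s, which is > 2.2 mm/s, so they are Group R2 (Flammable Solid).
Group R2 net quantity: (three 1 g packs = 3 g) + (three 1 g packs = 3 g) + (three 1 g packs = 3 g) = 9 g.
That exceeds the Group R2 road limit of 5 g.

No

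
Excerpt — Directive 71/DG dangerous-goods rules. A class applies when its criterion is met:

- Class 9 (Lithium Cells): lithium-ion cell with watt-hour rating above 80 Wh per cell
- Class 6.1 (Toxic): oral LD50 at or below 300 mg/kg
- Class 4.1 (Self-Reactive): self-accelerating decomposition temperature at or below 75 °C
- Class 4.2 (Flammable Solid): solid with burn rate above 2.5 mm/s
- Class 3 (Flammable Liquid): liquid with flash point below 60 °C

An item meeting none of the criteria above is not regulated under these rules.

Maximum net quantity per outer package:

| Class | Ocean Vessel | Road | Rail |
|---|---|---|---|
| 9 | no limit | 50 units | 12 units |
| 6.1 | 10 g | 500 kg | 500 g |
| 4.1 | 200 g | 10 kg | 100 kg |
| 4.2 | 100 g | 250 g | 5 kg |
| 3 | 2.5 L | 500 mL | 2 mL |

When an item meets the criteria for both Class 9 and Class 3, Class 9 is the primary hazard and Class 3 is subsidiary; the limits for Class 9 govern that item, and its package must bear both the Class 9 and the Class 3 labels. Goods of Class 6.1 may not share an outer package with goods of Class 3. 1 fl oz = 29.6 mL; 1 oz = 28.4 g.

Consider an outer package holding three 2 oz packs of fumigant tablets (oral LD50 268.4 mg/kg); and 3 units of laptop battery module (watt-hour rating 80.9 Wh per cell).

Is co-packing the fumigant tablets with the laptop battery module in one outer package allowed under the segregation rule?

With oral LD50 268.4 mg/kg (≤ 300 mg/kg), the fumigant tablets fall in Class 6.1.
With watt-hour rating 80.9 Wh per cell (> 80 Wh per cell), the laptop battery module falls in Class 9.
No segregation rule bars Class 6.1 with Class 9.

Yes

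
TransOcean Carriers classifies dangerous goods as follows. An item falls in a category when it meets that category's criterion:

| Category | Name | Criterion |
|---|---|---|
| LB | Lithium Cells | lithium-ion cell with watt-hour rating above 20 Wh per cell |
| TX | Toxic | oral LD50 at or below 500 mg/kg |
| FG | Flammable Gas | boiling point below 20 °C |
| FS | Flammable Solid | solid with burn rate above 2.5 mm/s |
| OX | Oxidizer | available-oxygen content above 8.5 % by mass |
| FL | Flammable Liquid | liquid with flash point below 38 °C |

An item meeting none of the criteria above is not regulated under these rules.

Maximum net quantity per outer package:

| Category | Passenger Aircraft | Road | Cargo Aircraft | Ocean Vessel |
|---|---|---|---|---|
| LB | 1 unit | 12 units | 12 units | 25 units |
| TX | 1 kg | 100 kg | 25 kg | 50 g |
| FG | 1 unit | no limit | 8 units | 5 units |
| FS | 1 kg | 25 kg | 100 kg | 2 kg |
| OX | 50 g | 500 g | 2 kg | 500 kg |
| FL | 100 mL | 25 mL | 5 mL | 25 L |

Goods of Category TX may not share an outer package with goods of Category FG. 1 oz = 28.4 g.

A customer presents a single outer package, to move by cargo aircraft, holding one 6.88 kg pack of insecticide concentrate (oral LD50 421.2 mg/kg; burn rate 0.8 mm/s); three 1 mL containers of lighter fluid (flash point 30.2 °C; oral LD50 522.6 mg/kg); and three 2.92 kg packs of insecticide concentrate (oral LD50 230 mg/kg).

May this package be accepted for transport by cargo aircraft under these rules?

Yes

Oral LD50 421.2 mg/kg meets the Category TX criterion (Toxic), so the insecticide concentrate is Category TX.
The lighter fluid has flash point 30.2 °C, which is < 38 °C, so it is Category FL (Flammable Liquid).
With oral LD50 230 mg/kg (≤ 500 mg/kg), the insecticide concentrate falls in Category TX.
Category TX net quantity: 6.88 kg + (three 2.92 kg packs = 8.76 kg) = 15.64 kg.
15.64 kg ≤ 25 kg (cargo aircraft limit, Category TX) — within limit.
Category FL quantity: three 1 mL containers = 3 mL.
3 mL ≤ 5 mL (cargo aircraft limit, Category FL) — within limit.
The segregation rule (Category TX with Category FG) does not apply to Category TX with Category FL.
Every hazard category is within its cargo aircraft limit and no segregation rule is violated.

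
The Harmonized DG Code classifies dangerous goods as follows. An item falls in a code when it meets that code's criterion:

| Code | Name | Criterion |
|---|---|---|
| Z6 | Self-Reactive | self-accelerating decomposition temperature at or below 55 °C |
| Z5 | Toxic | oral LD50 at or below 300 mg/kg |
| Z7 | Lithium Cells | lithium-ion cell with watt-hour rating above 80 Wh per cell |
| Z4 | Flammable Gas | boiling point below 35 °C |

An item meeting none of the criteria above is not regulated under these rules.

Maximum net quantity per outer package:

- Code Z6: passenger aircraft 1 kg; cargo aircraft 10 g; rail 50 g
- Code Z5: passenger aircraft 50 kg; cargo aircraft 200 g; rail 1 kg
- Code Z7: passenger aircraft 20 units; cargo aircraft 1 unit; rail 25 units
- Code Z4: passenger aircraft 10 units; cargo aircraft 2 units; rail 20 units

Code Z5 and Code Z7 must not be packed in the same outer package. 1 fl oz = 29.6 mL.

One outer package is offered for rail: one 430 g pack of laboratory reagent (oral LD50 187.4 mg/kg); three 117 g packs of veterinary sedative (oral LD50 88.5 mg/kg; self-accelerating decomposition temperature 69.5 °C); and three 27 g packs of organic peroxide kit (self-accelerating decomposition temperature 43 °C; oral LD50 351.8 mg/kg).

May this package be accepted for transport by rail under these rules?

No

Laboratory reagent: oral LD50 187.4 mg/kg ≤ 300 mg/kg → Code Z5 (Toxic).
Veterinary sedative: oral LD50 88.5 mg/kg ≤ 300 mg/kg → Code Z5 (Toxic).
Self-accelerating decomposition temperature 43 °C meets the Code Z6 criterion (Self-Reactive), so the organic peroxide kit is Code Z6.
Total Code Z5: 430 g + (three 117 g packs = 351 g) = 781 g.
That is within the Code Z5 rail limit of 1 kg.
Code Z6 quantity: three 27 g packs = 81 g.
That exceeds the Code Z6 rail limit of 50 g.
The segregation rule (Code Z5 with Code Z7) does not apply to Code Z5 with Code Z6.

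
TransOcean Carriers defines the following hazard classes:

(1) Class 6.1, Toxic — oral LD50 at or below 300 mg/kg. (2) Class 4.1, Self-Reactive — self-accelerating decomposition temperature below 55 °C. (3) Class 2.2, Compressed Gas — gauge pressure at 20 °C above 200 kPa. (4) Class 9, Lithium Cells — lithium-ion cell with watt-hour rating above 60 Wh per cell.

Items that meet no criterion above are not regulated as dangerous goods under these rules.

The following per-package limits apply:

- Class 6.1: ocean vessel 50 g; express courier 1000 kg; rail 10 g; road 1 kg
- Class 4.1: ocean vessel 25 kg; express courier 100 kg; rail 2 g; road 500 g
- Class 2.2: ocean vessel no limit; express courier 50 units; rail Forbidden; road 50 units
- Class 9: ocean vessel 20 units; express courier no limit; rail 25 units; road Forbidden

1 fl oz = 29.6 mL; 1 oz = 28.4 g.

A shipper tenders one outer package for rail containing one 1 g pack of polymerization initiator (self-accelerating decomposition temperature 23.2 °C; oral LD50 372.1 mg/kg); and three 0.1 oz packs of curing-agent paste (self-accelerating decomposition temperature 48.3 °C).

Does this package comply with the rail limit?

With self-accelerating decomposition temperature 23.2 °C (< 55 °C), the polymerization initiator falls in Class 4.1.
With self-accelerating decomposition temperature 48.3 °C (< 55 °C), the curing-agent paste falls in Class 4.1.
Class 4.1 net quantity: 1 g + (three 0.1 oz packs = 8.52 g) = 9.52 g.
9.52 g > 2 g (rail limit, Class 4.1) — over the limit.

No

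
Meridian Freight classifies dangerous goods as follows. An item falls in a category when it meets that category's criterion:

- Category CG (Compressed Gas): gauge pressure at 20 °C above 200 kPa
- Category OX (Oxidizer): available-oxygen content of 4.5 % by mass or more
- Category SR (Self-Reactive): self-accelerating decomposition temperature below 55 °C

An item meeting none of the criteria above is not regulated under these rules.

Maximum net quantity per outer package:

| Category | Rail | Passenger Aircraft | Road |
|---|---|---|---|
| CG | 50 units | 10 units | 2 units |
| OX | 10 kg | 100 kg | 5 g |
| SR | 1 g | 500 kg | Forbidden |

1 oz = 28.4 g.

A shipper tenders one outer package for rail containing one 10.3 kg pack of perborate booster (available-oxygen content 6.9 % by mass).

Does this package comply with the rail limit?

No

With available-oxygen content 6.9 % by mass (≥ 4.5 % by mass), the perborate booster falls in Category OX.
Category OX quantity: 10.3 kg.
10.3 kg > 10 kg (rail limit, Category OX) — over the limit.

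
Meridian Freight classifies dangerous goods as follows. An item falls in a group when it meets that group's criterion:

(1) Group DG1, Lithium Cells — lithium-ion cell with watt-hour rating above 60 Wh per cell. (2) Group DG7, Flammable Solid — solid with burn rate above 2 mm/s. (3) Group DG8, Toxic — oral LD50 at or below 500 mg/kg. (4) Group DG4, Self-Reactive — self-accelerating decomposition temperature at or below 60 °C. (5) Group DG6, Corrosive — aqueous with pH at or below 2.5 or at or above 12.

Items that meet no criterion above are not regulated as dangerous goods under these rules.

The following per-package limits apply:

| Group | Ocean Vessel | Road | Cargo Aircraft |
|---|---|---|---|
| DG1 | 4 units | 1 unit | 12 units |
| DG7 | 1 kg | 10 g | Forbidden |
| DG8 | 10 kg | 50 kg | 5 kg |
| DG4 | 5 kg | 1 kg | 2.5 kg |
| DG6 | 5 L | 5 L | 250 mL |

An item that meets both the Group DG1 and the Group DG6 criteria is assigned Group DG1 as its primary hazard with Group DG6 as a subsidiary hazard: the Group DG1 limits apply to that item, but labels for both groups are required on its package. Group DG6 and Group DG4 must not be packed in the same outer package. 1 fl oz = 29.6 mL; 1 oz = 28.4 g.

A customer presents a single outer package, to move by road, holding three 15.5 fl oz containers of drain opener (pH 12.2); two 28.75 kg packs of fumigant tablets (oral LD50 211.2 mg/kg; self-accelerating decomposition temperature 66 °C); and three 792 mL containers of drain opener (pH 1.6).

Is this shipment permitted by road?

pH 12.2 meets the Group DG6 criterion (Corrosive), so the drain opener is Group DG6.
The fumigant tablets have oral LD50 211.2 mg/kg, which is ≤ 500 mg/kg, so they are Group DG8 (Toxic).
The drain opener has pH 1.6, which is ≤ 2.5, so it is Group DG6 (Corrosive).
Total Group DG6: (three 15.5 fl oz containers = 1376.4 mL) + (three 792 mL containers = 2.376 L) = 3752.4 mL.
3752.4 mL ≤ 5 L (road limit, Group DG6) — within limit.
Group DG8 quantity: two 28.75 kg packs = 57.5 kg.
57.5 kg > 50 kg (road limit, Group DG8) — over the limit.
The segregation rule (Group DG6 with Group DG4) does not apply to Group DG6 with Group DG8.

No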